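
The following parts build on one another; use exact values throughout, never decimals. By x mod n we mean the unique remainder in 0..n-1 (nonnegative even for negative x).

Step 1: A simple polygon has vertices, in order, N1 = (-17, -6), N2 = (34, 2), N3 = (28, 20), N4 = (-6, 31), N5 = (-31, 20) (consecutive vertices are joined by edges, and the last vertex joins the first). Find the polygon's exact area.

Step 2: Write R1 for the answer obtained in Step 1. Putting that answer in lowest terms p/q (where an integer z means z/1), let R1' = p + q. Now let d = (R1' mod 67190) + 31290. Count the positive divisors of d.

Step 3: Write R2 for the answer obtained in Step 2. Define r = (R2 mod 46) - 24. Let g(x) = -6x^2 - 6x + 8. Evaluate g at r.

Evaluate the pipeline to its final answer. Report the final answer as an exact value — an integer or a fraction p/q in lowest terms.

Step 1: cross terms: (-17*2 - 34*-6)=170, (34*20 - 28*2)=624, (28*31 - -6*20)=988, (-6*20 - -31*31)=841, (-31*-6 - -17*20)=526; twice the area = |3149| = 3149; area = 3149/2; answer 3149/2
Step 2: R1 = 3149/2; threaded value p + q = 3151; d = 34441; 34441 = 11 * 31 * 101; number of divisors = (1+1) * (1+1) * (1+1) = 8; answer 8
Step 3: R2 = 8; r = -16; -6*(-16)^2 - 6*(-16)^1 + 8 = (-1536) + (96) + (8) = -1432; answer -1432

-1432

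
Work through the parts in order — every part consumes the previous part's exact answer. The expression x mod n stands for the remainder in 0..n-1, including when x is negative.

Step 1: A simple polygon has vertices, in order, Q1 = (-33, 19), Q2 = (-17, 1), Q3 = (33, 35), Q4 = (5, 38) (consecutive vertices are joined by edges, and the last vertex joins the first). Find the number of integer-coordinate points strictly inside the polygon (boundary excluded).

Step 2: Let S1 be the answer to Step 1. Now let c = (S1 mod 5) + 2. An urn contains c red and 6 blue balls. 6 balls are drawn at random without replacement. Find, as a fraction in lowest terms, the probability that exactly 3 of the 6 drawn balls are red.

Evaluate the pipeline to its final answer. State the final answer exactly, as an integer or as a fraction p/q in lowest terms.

Step 1: cross terms: (-33*1 - -17*19)=290, (-17*35 - 33*1)=-628, (33*38 - 5*35)=1079, (5*19 - -33*38)=1349; twice the area = |2090| = 2090; area = 1045; boundary points = 2 + 2 + 1 + 19 = 24; strictly interior points = area - boundary/2 + 1 = 1034; answer 1034
Step 2: S1 = 1034; c = 6; total draws C(12,6) = 924; favorable C(6,3)*C(6,3) = 400; P = 100/231; answer 100/231

100/231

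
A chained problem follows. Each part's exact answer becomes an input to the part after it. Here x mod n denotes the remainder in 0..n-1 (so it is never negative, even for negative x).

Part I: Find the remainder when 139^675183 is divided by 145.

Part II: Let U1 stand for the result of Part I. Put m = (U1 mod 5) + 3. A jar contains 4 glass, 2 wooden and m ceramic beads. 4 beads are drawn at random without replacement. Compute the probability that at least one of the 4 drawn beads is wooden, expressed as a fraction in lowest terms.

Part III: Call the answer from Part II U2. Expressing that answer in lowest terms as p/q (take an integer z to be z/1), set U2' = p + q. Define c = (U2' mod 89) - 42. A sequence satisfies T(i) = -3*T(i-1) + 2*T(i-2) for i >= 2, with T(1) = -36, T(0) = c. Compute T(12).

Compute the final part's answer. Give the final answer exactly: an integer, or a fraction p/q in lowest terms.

23889272

Part I: squarings mod 145: 139^1=139, 139^2=36, 139^4=136, 139^8=81, 139^16=36, 139^32=136, 139^64=81, 139^128=36, 139^256=136, 139^512=81, 139^1024=36, 139^2048=136, 139^4096=81, 139^8192=36, 139^16384=136, 139^32768=81, 139^65536=36, 139^131072=136, 139^262144=81, 139^524288=36; 139^675183 = 139^1 * 139^2 * 139^4 * 139^8 * 139^32 * 139^64 * 139^256 * 139^1024 * 139^2048 * 139^16384 * 139^131072 * 139^524288 = 54 (mod 145); answer 54
Part II: U1 = 54; m = 7; total draws C(13,4) = 715; complement C(11,4) = 330; favorable 715 - 330 = 385; P = 7/13; answer 7/13
Part III: U2 = 7/13; threaded value p + q = 20; c = -22; T(2) = -3*(-36) + 2*(-22) = 64; iterating: T(2)=64, T(3)=-264, T(4)=920, T(5)=-3288, T(6)=11704, T(7)=-41688, T(8)=148472, T(9)=-528792, T(10)=1883320, T(11)=-6707544, T(12)=23889272; answer 23889272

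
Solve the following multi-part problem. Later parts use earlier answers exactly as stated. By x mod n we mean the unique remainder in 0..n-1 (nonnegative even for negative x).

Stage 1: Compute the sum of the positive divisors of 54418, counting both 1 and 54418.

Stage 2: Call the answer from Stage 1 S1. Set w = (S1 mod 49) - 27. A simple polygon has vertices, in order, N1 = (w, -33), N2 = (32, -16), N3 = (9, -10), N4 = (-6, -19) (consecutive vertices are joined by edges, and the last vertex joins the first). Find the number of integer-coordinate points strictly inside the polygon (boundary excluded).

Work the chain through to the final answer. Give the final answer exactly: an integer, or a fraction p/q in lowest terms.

394

Stage 1: 54418 = 2 * 7 * 13^2 * 23; sigma = (1 + 2) * (1 + 7) * (1 + 13 + 169) * (1 + 23) = 3 * 8 * 183 * 24 = 105408; answer 105408
Stage 2: S1 = 105408; w = -18; cross terms: (-18*-16 - 32*-33)=1344, (32*-10 - 9*-16)=-176, (9*-19 - -6*-10)=-231, (-6*-33 - -18*-19)=-144; twice the area = |793| = 793; area = 793/2; boundary points = 1 + 1 + 3 + 2 = 7; strictly interior points = area - boundary/2 + 1 = 394; answer 394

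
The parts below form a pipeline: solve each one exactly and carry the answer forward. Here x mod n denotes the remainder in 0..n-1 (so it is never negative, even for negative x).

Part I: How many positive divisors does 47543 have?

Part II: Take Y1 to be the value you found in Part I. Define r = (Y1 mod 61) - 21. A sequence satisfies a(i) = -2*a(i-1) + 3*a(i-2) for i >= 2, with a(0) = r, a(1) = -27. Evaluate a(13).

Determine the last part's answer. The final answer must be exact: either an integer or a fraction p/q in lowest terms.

-3188667

Part I: 47543 is prime, so its only divisors are 1 and 47543; count = 2; answer 2
Part II: Y1 = 2; r = -19; a(2) = -2*(-27) + 3*(-19) = -3; iterating: a(2)=-3, a(3)=-75, a(4)=141, a(5)=-507, a(6)=1437, a(7)=-4395, a(8)=13101, a(9)=-39387, a(10)=118077, a(11)=-354315, a(12)=1062861, a(13)=-3188667; answer -3188667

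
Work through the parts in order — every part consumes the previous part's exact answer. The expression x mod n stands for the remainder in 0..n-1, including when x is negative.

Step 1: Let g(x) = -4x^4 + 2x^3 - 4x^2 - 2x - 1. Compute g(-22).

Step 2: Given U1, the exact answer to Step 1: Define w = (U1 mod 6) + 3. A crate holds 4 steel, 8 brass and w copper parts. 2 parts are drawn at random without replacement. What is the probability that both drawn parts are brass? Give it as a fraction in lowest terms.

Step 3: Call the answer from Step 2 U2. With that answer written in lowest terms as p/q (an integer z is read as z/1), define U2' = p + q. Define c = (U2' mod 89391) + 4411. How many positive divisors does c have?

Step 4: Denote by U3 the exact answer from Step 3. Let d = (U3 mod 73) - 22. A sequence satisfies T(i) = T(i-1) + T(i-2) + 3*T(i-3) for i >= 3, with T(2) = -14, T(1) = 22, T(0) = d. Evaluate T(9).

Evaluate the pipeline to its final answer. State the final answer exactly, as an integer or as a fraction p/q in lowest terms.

Step 1: -4*(-22)^4 + 2*(-22)^3 - 4*(-22)^2 - 2*(-22)^1 - 1 = (-937024) + (-21296) + (-1936) + (44) + (-1) = -960213; answer -960213
Step 2: U1 = -960213; w = 6; total draws C(18,2) = 153; favorable C(8,2) = 28; P = 28/153; answer 28/153
Step 3: U2 = 28/153; threaded value p + q = 181; c = 4592; 4592 = 2^4 * 7 * 41; number of divisors = (4+1) * (1+1) * (1+1) = 20; answer 20
Step 4: U3 = 20; d = -2; T(3) = 1*(-14) + 1*(22) + 3*(-2) = 2; iterating: T(3)=2, T(4)=54, T(5)=14, T(6)=74, T(7)=250, T(8)=366, T(9)=838; answer 838

838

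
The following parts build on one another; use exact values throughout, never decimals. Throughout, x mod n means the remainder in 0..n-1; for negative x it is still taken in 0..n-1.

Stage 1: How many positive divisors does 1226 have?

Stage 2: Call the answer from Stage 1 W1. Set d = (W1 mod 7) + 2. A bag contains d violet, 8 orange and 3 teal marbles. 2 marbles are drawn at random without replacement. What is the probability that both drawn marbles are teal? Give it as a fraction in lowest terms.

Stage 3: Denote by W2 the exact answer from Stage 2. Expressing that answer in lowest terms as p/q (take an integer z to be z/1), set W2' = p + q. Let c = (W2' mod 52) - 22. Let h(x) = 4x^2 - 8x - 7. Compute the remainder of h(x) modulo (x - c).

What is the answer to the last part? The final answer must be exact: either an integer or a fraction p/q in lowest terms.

Stage 1: 1226 = 2 * 613; number of divisors = (1+1) * (1+1) = 4; answer 4
Stage 2: W1 = 4; d = 6; total draws C(17,2) = 136; favorable C(3,2) = 3; P = 3/136; answer 3/136
Stage 3: W2 = 3/136; threaded value p + q = 139; c = 13; remainder = value at the root: 4*(13)^2 - 8*(13)^1 - 7 = (676) + (-104) + (-7) = 565; answer 565

565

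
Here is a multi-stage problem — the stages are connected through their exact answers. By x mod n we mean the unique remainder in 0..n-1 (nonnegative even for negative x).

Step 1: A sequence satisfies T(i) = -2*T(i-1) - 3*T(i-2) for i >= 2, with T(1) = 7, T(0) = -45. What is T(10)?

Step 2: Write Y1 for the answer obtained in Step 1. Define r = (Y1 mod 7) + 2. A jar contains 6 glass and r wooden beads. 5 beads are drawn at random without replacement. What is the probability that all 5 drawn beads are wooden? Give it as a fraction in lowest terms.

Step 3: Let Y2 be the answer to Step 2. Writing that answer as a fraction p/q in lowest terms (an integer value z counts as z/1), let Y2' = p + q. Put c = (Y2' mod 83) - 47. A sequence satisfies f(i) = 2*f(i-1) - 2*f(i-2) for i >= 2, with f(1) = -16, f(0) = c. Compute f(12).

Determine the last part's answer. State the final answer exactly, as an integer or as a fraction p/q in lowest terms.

Step 1: T(2) = -2*(7) - 3*(-45) = 121; iterating: T(2)=121, T(3)=-263, T(4)=163, T(5)=463, T(6)=-1415, T(7)=1441, T(8)=1363, T(9)=-7049, T(10)=10009; answer 10009
Step 2: Y1 = 10009; r = 8; total draws C(14,5) = 2002; favorable C(8,5) = 56; P = 4/143; answer 4/143
Step 3: Y2 = 4/143; threaded value p + q = 147; c = 17; f(2) = 2*(-16) - 2*(17) = -66; iterating: f(2)=-66, f(3)=-100, f(4)=-68, f(5)=64, f(6)=264, f(7)=400, f(8)=272, f(9)=-256, f(10)=-1056, f(11)=-1600, f(12)=-1088; answer -1088

-1088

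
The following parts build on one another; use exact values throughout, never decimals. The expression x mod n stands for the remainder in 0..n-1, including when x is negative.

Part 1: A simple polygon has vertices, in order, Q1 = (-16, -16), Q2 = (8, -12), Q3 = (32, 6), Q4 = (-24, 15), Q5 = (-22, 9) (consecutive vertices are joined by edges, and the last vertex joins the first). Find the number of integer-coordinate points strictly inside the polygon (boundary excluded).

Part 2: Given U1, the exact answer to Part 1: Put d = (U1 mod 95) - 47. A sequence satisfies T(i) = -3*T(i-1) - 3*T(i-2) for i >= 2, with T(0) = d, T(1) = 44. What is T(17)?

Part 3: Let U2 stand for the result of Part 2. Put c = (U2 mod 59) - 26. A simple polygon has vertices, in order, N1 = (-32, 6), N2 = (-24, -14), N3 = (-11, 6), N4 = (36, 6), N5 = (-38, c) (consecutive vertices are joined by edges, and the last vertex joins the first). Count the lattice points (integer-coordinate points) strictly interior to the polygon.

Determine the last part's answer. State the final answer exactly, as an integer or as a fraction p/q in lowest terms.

Part 1: cross terms: (-16*-12 - 8*-16)=320, (8*6 - 32*-12)=432, (32*15 - -24*6)=624, (-24*9 - -22*15)=114, (-22*-16 - -16*9)=496; twice the area = |1986| = 1986; area = 993; boundary points = 4 + 6 + 1 + 2 + 1 = 14; strictly interior points = area - boundary/2 + 1 = 987; answer 987
Part 2: U1 = 987; d = -10; T(2) = -3*(44) - 3*(-10) = -102; iterating: T(2)=-102, T(3)=174, T(4)=-216, T(5)=126, T(6)=270, T(7)=-1188, T(8)=2754, T(9)=-4698, T(10)=5832, T(11)=-3402, T(12)=-7290, T(13)=32076, T(14)=-74358, T(15)=126846, T(16)=-157464, T(17)=91854; answer 91854
Part 3: U2 = 91854; c = 24; cross terms: (-32*-14 - -24*6)=592, (-24*6 - -11*-14)=-298, (-11*6 - 36*6)=-282, (36*24 - -38*6)=1092, (-38*6 - -32*24)=540; twice the area = |1644| = 1644; area = 822; boundary points = 4 + 1 + 47 + 2 + 6 = 60; strictly interior points = area - boundary/2 + 1 = 793; answer 793

793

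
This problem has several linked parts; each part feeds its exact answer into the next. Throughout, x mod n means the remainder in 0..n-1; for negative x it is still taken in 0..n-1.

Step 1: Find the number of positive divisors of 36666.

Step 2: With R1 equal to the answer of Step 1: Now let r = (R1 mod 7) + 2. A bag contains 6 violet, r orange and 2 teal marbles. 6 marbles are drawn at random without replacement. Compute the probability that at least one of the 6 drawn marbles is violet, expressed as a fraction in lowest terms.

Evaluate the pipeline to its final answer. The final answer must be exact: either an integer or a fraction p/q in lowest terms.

Step 1: 36666 = 2 * 3^3 * 7 * 97; number of divisors = (1+1) * (3+1) * (1+1) * (1+1) = 32; answer 32
Step 2: R1 = 32; r = 6; total draws C(14,6) = 3003; complement C(8,6) = 28; favorable 3003 - 28 = 2975; P = 425/429; answer 425/429

425/429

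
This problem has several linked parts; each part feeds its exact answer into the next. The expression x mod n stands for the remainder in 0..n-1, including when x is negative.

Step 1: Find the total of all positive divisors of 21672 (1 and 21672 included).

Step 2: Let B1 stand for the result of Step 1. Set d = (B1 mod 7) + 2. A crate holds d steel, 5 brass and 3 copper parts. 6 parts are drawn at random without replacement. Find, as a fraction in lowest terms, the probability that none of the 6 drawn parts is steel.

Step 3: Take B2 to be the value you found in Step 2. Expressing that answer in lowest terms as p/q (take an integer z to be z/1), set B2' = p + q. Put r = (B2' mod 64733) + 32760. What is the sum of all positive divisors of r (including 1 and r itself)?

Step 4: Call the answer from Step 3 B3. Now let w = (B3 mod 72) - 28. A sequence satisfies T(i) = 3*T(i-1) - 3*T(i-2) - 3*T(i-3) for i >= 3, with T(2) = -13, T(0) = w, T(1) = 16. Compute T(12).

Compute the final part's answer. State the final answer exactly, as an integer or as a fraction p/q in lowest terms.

Step 1: 21672 = 2^3 * 3^2 * 7 * 43; sigma = (1 + 2 + 4 + 8) * (1 + 3 + 9) * (1 + 7) * (1 + 43) = 15 * 13 * 8 * 44 = 68640; answer 68640
Step 2: B1 = 68640; d = 7; total draws C(15,6) = 5005; favorable C(8,6) = 28; P = 4/715; answer 4/715
Step 3: B2 = 4/715; threaded value p + q = 719; r = 33479; 33479 is prime, so its only divisors are 1 and 33479; sigma = 1 + 33479 = 33480; answer 33480
Step 4: B3 = 33480; w = -28; T(3) = 3*(-13) - 3*(16) - 3*(-28) = -3; iterating: T(3)=-3, T(4)=-18, T(5)=-6, T(6)=45, T(7)=207, T(8)=504, T(9)=756, T(10)=135, T(11)=-3375, T(12)=-12798; answer -12798

-12798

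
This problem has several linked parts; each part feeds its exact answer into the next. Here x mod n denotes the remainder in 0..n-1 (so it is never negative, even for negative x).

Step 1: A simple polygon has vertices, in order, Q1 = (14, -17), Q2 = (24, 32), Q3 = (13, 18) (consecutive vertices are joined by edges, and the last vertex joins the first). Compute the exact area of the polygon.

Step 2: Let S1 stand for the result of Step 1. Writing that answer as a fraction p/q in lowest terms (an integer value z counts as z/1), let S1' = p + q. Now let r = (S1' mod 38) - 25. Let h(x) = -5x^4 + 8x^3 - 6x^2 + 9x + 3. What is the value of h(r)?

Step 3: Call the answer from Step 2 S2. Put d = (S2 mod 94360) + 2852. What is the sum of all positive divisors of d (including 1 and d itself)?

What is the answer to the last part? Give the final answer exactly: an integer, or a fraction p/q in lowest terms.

Step 1: cross terms: (14*32 - 24*-17)=856, (24*18 - 13*32)=16, (13*-17 - 14*18)=-473; twice the area = |399| = 399; area = 399/2; answer 399/2
Step 2: S1 = 399/2; threaded value p + q = 401; r = -4; -5*(-4)^4 + 8*(-4)^3 - 6*(-4)^2 + 9*(-4)^1 + 3 = (-1280) + (-512) + (-96) + (-36) + (3) = -1921; answer -1921
Step 3: S2 = -1921; d = 95291; 95291 = 7 * 13613; sigma = (1 + 7) * (1 + 13613) = 8 * 13614 = 108912; answer 108912

108912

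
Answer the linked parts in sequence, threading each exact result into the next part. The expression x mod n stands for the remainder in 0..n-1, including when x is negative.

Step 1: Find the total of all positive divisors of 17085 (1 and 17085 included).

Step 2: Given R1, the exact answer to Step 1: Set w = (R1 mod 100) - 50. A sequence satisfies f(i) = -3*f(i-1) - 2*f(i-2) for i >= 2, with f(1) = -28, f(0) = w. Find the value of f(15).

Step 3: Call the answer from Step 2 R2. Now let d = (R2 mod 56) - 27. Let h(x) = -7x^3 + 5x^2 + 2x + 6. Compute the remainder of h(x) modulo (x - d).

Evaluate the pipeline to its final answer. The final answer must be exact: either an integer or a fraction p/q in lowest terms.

Step 1: 17085 = 3 * 5 * 17 * 67; sigma = (1 + 3) * (1 + 5) * (1 + 17) * (1 + 67) = 4 * 6 * 18 * 68 = 29376; answer 29376
Step 2: R1 = 29376; w = 26; f(2) = -3*(-28) - 2*(26) = 32; iterating: f(2)=32, f(3)=-40, f(4)=56, f(5)=-88, f(6)=152, f(7)=-280, f(8)=536, f(9)=-1048, f(10)=2072, f(11)=-4120, f(12)=8216, f(13)=-16408, f(14)=32792, f(15)=-65560; answer -65560
Step 3: R2 = -65560; d = -11; remainder = value at the root: -7*(-11)^3 + 5*(-11)^2 + 2*(-11)^1 + 6 = (9317) + (605) + (-22) + (6) = 9906; answer 9906

9906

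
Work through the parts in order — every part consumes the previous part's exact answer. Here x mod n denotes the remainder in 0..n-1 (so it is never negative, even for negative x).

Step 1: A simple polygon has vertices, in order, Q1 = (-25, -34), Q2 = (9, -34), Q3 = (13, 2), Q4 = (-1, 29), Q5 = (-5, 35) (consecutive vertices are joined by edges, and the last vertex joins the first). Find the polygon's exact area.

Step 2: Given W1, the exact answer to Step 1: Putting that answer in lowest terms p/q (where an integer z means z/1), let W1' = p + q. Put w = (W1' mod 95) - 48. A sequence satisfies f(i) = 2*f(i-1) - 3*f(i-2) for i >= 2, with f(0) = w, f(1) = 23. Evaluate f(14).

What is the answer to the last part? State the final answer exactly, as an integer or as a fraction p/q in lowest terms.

Step 1: cross terms: (-25*-34 - 9*-34)=1156, (9*2 - 13*-34)=460, (13*29 - -1*2)=379, (-1*35 - -5*29)=110, (-5*-34 - -25*35)=1045; twice the area = |3150| = 3150; area = 1575; answer 1575
Step 2: W1 = 1575; threaded value p + q = 1576; w = 8; f(2) = 2*(23) - 3*(8) = 22; iterating: f(2)=22, f(3)=-25, f(4)=-116, f(5)=-157, f(6)=34, f(7)=539, f(8)=976, f(9)=335, f(10)=-2258, f(11)=-5521, f(12)=-4268, f(13)=8027, f(14)=28858; answer 28858

28858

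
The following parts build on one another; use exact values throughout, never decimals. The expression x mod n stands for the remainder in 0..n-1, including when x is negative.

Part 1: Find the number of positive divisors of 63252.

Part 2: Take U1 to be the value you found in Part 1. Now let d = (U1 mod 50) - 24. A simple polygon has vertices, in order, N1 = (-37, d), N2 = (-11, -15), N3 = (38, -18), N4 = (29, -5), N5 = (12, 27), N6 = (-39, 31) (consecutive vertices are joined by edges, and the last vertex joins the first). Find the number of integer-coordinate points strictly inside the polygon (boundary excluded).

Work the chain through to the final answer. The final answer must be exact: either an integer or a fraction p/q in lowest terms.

2365

Part 1: 63252 = 2^2 * 3^2 * 7 * 251; number of divisors = (2+1) * (2+1) * (1+1) * (1+1) = 36; answer 36
Part 2: U1 = 36; d = 12; cross terms: (-37*-15 - -11*12)=687, (-11*-18 - 38*-15)=768, (38*-5 - 29*-18)=332, (29*27 - 12*-5)=843, (12*31 - -39*27)=1425, (-39*12 - -37*31)=679; twice the area = |4734| = 4734; area = 2367; boundary points = 1 + 1 + 1 + 1 + 1 + 1 = 6; strictly interior points = area - boundary/2 + 1 = 2365; answer 2365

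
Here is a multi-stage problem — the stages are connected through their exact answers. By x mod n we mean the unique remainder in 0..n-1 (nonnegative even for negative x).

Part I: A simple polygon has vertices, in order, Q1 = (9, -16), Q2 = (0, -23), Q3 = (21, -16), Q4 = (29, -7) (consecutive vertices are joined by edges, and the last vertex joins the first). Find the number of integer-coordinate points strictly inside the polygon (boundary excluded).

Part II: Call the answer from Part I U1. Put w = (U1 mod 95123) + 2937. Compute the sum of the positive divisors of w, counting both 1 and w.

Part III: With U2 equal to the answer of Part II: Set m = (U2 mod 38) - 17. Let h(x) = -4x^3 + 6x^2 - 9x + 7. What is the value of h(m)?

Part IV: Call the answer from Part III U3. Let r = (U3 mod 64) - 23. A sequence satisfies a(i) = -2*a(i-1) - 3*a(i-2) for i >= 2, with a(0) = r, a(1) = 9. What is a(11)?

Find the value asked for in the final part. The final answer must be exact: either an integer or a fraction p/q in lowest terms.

-3093

Part I: cross terms: (9*-23 - 0*-16)=-207, (0*-16 - 21*-23)=483, (21*-7 - 29*-16)=317, (29*-16 - 9*-7)=-401; twice the area = |192| = 192; area = 96; boundary points = 1 + 7 + 1 + 1 = 10; strictly interior points = area - boundary/2 + 1 = 92; answer 92
Part II: U1 = 92; w = 3029; 3029 = 13 * 233; sigma = (1 + 13) * (1 + 233) = 14 * 234 = 3276; answer 3276
Part III: U2 = 3276; m = -9; -4*(-9)^3 + 6*(-9)^2 - 9*(-9)^1 + 7 = (2916) + (486) + (81) + (7) = 3490; answer 3490
Part IV: U3 = 3490; r = 11; a(2) = -2*(9) - 3*(11) = -51; iterating: a(2)=-51, a(3)=75, a(4)=3, a(5)=-231, a(6)=453, a(7)=-213, a(8)=-933, a(9)=2505, a(10)=-2211, a(11)=-3093; answer -3093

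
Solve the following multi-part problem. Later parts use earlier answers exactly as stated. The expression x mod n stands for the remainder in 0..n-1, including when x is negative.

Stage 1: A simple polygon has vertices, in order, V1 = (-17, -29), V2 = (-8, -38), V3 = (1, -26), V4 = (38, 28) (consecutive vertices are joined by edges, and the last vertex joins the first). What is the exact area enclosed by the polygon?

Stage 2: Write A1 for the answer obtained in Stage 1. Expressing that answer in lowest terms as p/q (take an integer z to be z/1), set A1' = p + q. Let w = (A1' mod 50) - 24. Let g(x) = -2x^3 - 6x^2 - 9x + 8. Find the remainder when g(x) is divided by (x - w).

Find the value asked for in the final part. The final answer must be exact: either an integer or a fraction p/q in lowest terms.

-50

Stage 1: cross terms: (-17*-38 - -8*-29)=414, (-8*-26 - 1*-38)=246, (1*28 - 38*-26)=1016, (38*-29 - -17*28)=-626; twice the area = |1050| = 1050; area = 525; answer 525
Stage 2: A1 = 525; threaded value p + q = 526; w = 2; remainder = value at the root: -2*(2)^3 - 6*(2)^2 - 9*(2)^1 + 8 = (-16) + (-24) + (-18) + (8) = -50; answer -50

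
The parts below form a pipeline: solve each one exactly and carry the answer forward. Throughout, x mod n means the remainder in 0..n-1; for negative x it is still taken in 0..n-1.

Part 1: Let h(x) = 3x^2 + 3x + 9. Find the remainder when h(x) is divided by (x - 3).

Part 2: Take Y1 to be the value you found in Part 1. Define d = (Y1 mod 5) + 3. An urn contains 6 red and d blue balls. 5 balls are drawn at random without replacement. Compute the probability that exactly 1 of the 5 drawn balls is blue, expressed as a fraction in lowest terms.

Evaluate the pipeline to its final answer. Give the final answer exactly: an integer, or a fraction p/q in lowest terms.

5/14

Part 1: remainder = value at the root: 3*(3)^2 + 3*(3)^1 + 9 = (27) + (9) + (9) = 45; answer 45
Part 2: Y1 = 45; d = 3; total draws C(9,5) = 126; favorable C(3,1)*C(6,4) = 45; P = 5/14; answer 5/14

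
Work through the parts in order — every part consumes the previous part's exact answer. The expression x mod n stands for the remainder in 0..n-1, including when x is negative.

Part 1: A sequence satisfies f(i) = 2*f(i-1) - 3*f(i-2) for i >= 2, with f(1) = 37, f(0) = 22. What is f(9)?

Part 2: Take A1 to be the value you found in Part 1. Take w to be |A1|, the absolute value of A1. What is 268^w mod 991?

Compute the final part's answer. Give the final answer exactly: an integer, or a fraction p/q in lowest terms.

Part 1: f(2) = 2*(37) - 3*(22) = 8; iterating: f(2)=8, f(3)=-95, f(4)=-214, f(5)=-143, f(6)=356, f(7)=1141, f(8)=1214, f(9)=-995; answer -995
Part 2: A1 = -995; w = 995; squarings mod 991: 268^1=268, 268^2=472, 268^4=800, 268^8=805, 268^16=902, 268^32=984, 268^64=49, 268^128=419, 268^256=154, 268^512=923; 268^995 = 268^1 * 268^2 * 268^32 * 268^64 * 268^128 * 268^256 * 268^512 = 344 (mod 991); answer 344

344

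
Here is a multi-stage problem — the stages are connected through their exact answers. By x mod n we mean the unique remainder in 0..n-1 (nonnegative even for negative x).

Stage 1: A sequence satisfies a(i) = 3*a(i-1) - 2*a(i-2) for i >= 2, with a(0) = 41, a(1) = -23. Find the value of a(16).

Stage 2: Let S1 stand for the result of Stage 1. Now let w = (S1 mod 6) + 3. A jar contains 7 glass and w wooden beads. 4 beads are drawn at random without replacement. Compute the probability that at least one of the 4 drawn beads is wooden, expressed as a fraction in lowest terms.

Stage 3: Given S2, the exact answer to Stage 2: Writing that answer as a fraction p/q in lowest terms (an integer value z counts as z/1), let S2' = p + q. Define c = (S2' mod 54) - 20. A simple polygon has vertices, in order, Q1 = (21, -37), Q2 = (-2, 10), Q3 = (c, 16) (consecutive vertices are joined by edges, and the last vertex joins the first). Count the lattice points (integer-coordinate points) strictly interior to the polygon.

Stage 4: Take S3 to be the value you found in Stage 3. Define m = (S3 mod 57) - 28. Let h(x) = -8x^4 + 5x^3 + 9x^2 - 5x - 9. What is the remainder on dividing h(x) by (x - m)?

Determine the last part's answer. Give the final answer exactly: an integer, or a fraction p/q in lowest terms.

Stage 1: a(2) = 3*(-23) - 2*(41) = -151; iterating: a(2)=-151, a(3)=-407, a(4)=-919, a(5)=-1943, a(6)=-3991, a(7)=-8087, a(8)=-16279, a(9)=-32663, a(10)=-65431, a(11)=-130967, a(12)=-262039, a(13)=-524183, a(14)=-1048471, a(15)=-2097047, a(16)=-4194199; answer -4194199
Stage 2: S1 = -4194199; w = 8; total draws C(15,4) = 1365; complement C(7,4) = 35; favorable 1365 - 35 = 1330; P = 38/39; answer 38/39
Stage 3: S2 = 38/39; threaded value p + q = 77; c = 3; cross terms: (21*10 - -2*-37)=136, (-2*16 - 3*10)=-62, (3*-37 - 21*16)=-447; twice the area = |-373| = 373; area = 373/2; boundary points = 1 + 1 + 1 = 3; strictly interior points = area - boundary/2 + 1 = 186; answer 186
Stage 4: S3 = 186; m = -13; remainder = value at the root: -8*(-13)^4 + 5*(-13)^3 + 9*(-13)^2 - 5*(-13)^1 - 9 = (-228488) + (-10985) + (1521) + (65) + (-9) = -237896; answer -237896

-237896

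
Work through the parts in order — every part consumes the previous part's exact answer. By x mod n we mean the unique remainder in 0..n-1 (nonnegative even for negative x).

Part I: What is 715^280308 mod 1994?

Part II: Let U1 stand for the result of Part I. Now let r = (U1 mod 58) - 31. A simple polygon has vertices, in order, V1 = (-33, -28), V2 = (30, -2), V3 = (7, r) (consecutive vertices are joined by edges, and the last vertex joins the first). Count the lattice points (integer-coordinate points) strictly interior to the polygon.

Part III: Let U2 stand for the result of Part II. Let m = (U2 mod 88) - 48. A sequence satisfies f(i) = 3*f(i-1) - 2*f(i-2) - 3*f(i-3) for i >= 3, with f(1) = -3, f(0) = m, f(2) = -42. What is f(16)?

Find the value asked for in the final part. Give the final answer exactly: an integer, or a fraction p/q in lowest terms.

-1852998

Part I: squarings mod 1994: 715^1=715, 715^2=761, 715^4=861, 715^8=1547, 715^16=409, 715^32=1779, 715^64=363, 715^128=165, 715^256=1303, 715^512=915, 715^1024=1739, 715^2048=1217, 715^4096=1541, 715^8192=1821, 715^16384=19, 715^32768=361, 715^65536=711, 715^131072=1039, 715^262144=767; 715^280308 = 715^4 * 715^16 * 715^32 * 715^64 * 715^128 * 715^512 * 715^1024 * 715^16384 * 715^262144 = 1253 (mod 1994); answer 1253
Part II: U1 = 1253; r = 4; cross terms: (-33*-2 - 30*-28)=906, (30*4 - 7*-2)=134, (7*-28 - -33*4)=-64; twice the area = |976| = 976; area = 488; boundary points = 1 + 1 + 8 = 10; strictly interior points = area - boundary/2 + 1 = 484; answer 484
Part III: U2 = 484; m = -4; f(3) = 3*(-42) - 2*(-3) - 3*(-4) = -108; iterating: f(3)=-108, f(4)=-231, f(5)=-351, f(6)=-267, f(7)=594, f(8)=3369, f(9)=9720, f(10)=20640, f(11)=32373, f(12)=26679, f(13)=-46629, f(14)=-290364, f(15)=-857871, f(16)=-1852998; answer -1852998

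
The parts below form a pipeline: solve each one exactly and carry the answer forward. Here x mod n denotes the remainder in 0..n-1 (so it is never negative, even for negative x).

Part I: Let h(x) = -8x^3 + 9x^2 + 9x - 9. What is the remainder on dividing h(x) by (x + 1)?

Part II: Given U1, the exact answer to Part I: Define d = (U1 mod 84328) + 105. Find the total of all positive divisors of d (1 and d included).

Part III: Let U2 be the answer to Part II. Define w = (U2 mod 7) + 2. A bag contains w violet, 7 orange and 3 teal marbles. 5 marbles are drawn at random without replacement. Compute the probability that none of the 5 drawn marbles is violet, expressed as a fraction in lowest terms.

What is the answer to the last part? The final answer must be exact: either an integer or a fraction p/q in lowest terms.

Part I: remainder = value at the root: -8*(-1)^3 + 9*(-1)^2 + 9*(-1)^1 - 9 = (8) + (9) + (-9) + (-9) = -1; answer -1
Part II: U1 = -1; d = 84432; 84432 = 2^4 * 3 * 1759; sigma = (1 + 2 + 4 + 8 + 16) * (1 + 3) * (1 + 1759) = 31 * 4 * 1760 = 218240; answer 218240
Part III: U2 = 218240; w = 3; total draws C(13,5) = 1287; favorable C(10,5) = 252; P = 28/143; answer 28/143

28/143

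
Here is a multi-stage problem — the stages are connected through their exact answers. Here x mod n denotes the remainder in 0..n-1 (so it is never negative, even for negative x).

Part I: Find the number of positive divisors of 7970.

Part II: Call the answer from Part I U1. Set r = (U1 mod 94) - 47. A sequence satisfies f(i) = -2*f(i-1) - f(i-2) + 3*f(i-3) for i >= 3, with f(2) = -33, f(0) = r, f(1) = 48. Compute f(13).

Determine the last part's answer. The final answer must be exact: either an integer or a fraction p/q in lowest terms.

Part I: 7970 = 2 * 5 * 797; number of divisors = (1+1) * (1+1) * (1+1) = 8; answer 8
Part II: U1 = 8; r = -39; f(3) = -2*(-33) - 1*(48) + 3*(-39) = -99; iterating: f(3)=-99, f(4)=375, f(5)=-750, f(6)=828, f(7)=219, f(8)=-3516, f(9)=9297, f(10)=-14421, f(11)=8997, f(12)=24318, f(13)=-100896; answer -100896

-100896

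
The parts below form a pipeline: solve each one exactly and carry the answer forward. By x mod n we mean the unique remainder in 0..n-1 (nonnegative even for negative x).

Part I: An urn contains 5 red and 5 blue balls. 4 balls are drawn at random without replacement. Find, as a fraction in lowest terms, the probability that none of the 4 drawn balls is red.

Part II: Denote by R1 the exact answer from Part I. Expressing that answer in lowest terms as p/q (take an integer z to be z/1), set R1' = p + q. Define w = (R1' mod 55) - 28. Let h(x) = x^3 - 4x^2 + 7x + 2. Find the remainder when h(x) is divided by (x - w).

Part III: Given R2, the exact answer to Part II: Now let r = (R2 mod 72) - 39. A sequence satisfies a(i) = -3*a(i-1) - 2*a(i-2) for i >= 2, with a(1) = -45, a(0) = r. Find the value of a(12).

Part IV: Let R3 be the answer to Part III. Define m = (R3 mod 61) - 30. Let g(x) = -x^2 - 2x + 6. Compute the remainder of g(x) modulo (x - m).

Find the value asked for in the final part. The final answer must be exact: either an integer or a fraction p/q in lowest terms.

Part I: total draws C(10,4) = 210; favorable C(5,4) = 5; P = 1/42; answer 1/42
Part II: R1 = 1/42; threaded value p + q = 43; w = 15; remainder = value at the root: 1*(15)^3 - 4*(15)^2 + 7*(15)^1 + 2 = (3375) + (-900) + (105) + (2) = 2582; answer 2582
Part III: R2 = 2582; r = 23; a(2) = -3*(-45) - 2*(23) = 89; iterating: a(2)=89, a(3)=-177, a(4)=353, a(5)=-705, a(6)=1409, a(7)=-2817, a(8)=5633, a(9)=-11265, a(10)=22529, a(11)=-45057, a(12)=90113; answer 90113
Part IV: R3 = 90113; m = -14; remainder = value at the root: -1*(-14)^2 - 2*(-14)^1 + 6 = (-196) + (28) + (6) = -162; answer -162

-162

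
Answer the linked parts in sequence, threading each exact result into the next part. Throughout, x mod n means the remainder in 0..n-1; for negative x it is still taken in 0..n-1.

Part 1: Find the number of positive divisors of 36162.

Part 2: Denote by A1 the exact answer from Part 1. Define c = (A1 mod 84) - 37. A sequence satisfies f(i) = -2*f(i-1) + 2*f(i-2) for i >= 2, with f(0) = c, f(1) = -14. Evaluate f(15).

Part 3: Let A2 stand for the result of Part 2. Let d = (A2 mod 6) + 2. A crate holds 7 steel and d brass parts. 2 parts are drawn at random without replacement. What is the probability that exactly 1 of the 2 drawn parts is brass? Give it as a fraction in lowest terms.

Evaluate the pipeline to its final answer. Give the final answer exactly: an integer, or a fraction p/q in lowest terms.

Part 1: 36162 = 2 * 3^2 * 7^2 * 41; number of divisors = (1+1) * (2+1) * (2+1) * (1+1) = 36; answer 36
Part 2: A1 = 36; c = -1; f(2) = -2*(-14) + 2*(-1) = 26; iterating: f(2)=26, f(3)=-80, f(4)=212, f(5)=-584, f(6)=1592, f(7)=-4352, f(8)=11888, f(9)=-32480, f(10)=88736, f(11)=-242432, f(12)=662336, f(13)=-1809536, f(14)=4943744, f(15)=-13506560; answer -13506560
Part 3: A2 = -13506560; d = 6; total draws C(13,2) = 78; favorable C(6,1)*C(7,1) = 42; P = 7/13; answer 7/13

7/13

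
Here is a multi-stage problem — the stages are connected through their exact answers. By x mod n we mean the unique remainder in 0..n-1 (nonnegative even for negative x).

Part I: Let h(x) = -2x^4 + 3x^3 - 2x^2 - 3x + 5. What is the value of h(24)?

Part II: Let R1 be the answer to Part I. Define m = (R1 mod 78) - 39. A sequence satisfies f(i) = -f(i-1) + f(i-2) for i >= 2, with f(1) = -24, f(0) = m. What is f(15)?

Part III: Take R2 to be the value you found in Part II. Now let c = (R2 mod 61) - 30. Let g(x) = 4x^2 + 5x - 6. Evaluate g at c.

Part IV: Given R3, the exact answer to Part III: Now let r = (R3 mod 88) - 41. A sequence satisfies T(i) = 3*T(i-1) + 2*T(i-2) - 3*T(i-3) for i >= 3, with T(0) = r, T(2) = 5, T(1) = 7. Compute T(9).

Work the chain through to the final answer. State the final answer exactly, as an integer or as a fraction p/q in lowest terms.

-79937

Part I: -2*(24)^4 + 3*(24)^3 - 2*(24)^2 - 3*(24)^1 + 5 = (-663552) + (41472) + (-1152) + (-72) + (5) = -623299; answer -623299
Part II: R1 = -623299; m = 38; f(2) = -1*(-24) + 1*(38) = 62; iterating: f(2)=62, f(3)=-86, f(4)=148, f(5)=-234, f(6)=382, f(7)=-616, f(8)=998, f(9)=-1614, f(10)=2612, f(11)=-4226, f(12)=6838, f(13)=-11064, f(14)=17902, f(15)=-28966; answer -28966
Part III: R2 = -28966; c = -21; 4*(-21)^2 + 5*(-21)^1 - 6 = (1764) + (-105) + (-6) = 1653; answer 1653
Part IV: R3 = 1653; r = 28; T(3) = 3*(5) + 2*(7) - 3*(28) = -55; iterating: T(3)=-55, T(4)=-176, T(5)=-653, T(6)=-2146, T(7)=-7216, T(8)=-23981, T(9)=-79937; answer -79937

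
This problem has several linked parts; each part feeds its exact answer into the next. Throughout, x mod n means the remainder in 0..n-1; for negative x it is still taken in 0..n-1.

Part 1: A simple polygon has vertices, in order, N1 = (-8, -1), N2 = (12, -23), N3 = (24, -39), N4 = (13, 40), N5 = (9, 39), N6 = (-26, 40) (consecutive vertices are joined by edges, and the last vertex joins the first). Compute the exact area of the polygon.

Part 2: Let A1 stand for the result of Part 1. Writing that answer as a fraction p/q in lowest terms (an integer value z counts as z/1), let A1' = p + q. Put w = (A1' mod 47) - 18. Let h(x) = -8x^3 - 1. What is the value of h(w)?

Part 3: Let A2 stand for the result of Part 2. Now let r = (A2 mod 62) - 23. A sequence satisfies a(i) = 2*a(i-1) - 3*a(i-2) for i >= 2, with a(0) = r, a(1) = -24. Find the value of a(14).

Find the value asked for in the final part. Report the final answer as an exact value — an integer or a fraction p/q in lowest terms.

Part 1: cross terms: (-8*-23 - 12*-1)=196, (12*-39 - 24*-23)=84, (24*40 - 13*-39)=1467, (13*39 - 9*40)=147, (9*40 - -26*39)=1374, (-26*-1 - -8*40)=346; twice the area = |3614| = 3614; area = 1807; answer 1807
Part 2: A1 = 1807; threaded value p + q = 1808; w = 4; -8*(4)^3 - 1 = (-512) + (-1) = -513; answer -513
Part 3: A2 = -513; r = 22; a(2) = 2*(-24) - 3*(22) = -114; iterating: a(2)=-114, a(3)=-156, a(4)=30, a(5)=528, a(6)=966, a(7)=348, a(8)=-2202, a(9)=-5448, a(10)=-4290, a(11)=7764, a(12)=28398, a(13)=33504, a(14)=-18186; answer -18186

-18186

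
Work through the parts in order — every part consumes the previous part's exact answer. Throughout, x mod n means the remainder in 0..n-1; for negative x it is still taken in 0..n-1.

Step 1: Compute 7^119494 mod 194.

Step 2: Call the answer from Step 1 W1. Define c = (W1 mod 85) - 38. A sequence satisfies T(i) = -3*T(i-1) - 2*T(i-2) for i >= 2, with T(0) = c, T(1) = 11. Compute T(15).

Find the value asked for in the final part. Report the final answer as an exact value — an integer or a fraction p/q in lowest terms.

Step 1: squarings mod 194: 7^1=7, 7^2=49, 7^4=73, 7^8=91, 7^16=133, 7^32=35, 7^64=61, 7^128=35, 7^256=61, 7^512=35, 7^1024=61, 7^2048=35, 7^4096=61, 7^8192=35, 7^16384=61, 7^32768=35, 7^65536=61; 7^119494 = 7^2 * 7^4 * 7^64 * 7^128 * 7^512 * 7^4096 * 7^16384 * 7^32768 * 7^65536 = 141 (mod 194); answer 141
Step 2: W1 = 141; c = 18; T(2) = -3*(11) - 2*(18) = -69; iterating: T(2)=-69, T(3)=185, T(4)=-417, T(5)=881, T(6)=-1809, T(7)=3665, T(8)=-7377, T(9)=14801, T(10)=-29649, T(11)=59345, T(12)=-118737, T(13)=237521, T(14)=-475089, T(15)=950225; answer 950225

950225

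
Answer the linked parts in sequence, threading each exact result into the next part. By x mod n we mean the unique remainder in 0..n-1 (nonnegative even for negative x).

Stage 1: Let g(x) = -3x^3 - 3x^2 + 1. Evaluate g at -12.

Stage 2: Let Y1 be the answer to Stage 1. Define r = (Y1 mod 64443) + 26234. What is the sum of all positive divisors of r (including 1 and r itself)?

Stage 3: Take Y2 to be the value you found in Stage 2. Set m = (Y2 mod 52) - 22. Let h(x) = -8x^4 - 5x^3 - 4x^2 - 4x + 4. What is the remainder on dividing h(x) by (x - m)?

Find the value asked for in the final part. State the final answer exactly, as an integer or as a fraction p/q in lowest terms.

-1822652

Stage 1: -3*(-12)^3 - 3*(-12)^2 + 1 = (5184) + (-432) + (1) = 4753; answer 4753
Stage 2: Y1 = 4753; r = 30987; 30987 = 3^2 * 11 * 313; sigma = (1 + 3 + 9) * (1 + 11) * (1 + 313) = 13 * 12 * 314 = 48984; answer 48984
Stage 3: Y2 = 48984; m = -22; remainder = value at the root: -8*(-22)^4 - 5*(-22)^3 - 4*(-22)^2 - 4*(-22)^1 + 4 = (-1874048) + (53240) + (-1936) + (88) + (4) = -1822652; answer -1822652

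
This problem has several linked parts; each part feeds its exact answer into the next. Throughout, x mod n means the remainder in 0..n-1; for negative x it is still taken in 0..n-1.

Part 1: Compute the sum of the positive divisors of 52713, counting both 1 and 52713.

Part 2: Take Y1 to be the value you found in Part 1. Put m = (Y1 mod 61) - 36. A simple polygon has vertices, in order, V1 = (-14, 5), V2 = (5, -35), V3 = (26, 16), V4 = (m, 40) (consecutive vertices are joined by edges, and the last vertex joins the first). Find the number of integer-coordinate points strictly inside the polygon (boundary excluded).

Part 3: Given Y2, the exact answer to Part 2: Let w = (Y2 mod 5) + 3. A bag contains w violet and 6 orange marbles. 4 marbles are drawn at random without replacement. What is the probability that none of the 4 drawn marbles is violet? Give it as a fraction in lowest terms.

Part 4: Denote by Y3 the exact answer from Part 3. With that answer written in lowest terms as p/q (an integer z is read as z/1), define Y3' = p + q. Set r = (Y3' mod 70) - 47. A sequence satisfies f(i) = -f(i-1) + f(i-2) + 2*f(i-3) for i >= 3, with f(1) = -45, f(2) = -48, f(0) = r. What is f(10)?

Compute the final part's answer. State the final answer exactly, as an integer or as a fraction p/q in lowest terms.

243

Part 1: 52713 = 3^2 * 5857; sigma = (1 + 3 + 9) * (1 + 5857) = 13 * 5858 = 76154; answer 76154
Part 2: Y1 = 76154; m = -10; cross terms: (-14*-35 - 5*5)=465, (5*16 - 26*-35)=990, (26*40 - -10*16)=1200, (-10*5 - -14*40)=510; twice the area = |3165| = 3165; area = 3165/2; boundary points = 1 + 3 + 12 + 1 = 17; strictly interior points = area - boundary/2 + 1 = 1575; answer 1575
Part 3: Y2 = 1575; w = 3; total draws C(9,4) = 126; favorable C(6,4) = 15; P = 5/42; answer 5/42
Part 4: Y3 = 5/42; threaded value p + q = 47; r = 0; f(3) = -1*(-48) + 1*(-45) + 2*(0) = 3; iterating: f(3)=3, f(4)=-141, f(5)=48, f(6)=-183, f(7)=-51, f(8)=-36, f(9)=-381, f(10)=243; answer 243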